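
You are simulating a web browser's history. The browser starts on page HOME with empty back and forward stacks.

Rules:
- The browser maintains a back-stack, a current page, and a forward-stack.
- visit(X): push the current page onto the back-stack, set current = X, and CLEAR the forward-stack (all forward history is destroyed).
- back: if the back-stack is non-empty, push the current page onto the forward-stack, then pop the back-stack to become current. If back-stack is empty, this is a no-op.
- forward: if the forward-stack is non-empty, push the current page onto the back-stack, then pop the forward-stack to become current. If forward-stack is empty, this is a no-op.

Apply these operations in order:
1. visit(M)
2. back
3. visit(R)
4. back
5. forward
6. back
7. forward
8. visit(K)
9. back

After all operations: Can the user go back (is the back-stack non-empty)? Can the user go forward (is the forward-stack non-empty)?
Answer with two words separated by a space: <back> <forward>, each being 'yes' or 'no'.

Answer: yes yes

Derivation:
After 1 (visit(M)): cur=M back=1 fwd=0
After 2 (back): cur=HOME back=0 fwd=1
After 3 (visit(R)): cur=R back=1 fwd=0
After 4 (back): cur=HOME back=0 fwd=1
After 5 (forward): cur=R back=1 fwd=0
After 6 (back): cur=HOME back=0 fwd=1
After 7 (forward): cur=R back=1 fwd=0
After 8 (visit(K)): cur=K back=2 fwd=0
After 9 (back): cur=R back=1 fwd=1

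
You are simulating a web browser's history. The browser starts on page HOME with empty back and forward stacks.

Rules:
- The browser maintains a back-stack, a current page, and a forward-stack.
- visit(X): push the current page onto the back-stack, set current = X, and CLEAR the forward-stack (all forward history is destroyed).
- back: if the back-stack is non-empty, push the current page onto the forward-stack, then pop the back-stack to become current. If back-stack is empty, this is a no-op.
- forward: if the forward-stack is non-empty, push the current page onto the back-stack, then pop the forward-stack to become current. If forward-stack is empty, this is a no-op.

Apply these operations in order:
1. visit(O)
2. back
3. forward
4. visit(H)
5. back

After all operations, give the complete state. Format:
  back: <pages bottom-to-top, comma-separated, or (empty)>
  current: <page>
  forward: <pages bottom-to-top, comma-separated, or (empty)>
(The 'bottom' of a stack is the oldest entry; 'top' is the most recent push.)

Answer: back: HOME
current: O
forward: H

Derivation:
After 1 (visit(O)): cur=O back=1 fwd=0
After 2 (back): cur=HOME back=0 fwd=1
After 3 (forward): cur=O back=1 fwd=0
After 4 (visit(H)): cur=H back=2 fwd=0
After 5 (back): cur=O back=1 fwd=1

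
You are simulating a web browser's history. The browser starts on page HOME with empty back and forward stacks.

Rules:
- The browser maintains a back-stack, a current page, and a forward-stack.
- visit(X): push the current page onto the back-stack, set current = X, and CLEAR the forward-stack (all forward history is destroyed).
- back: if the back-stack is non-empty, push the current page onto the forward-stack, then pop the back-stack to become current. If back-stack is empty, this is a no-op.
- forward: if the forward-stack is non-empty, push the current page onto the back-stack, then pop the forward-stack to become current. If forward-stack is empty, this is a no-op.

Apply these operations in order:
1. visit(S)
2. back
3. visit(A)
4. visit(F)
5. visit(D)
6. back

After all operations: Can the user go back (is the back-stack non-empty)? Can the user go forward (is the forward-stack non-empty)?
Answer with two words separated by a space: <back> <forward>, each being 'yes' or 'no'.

Answer: yes yes

Derivation:
After 1 (visit(S)): cur=S back=1 fwd=0
After 2 (back): cur=HOME back=0 fwd=1
After 3 (visit(A)): cur=A back=1 fwd=0
After 4 (visit(F)): cur=F back=2 fwd=0
After 5 (visit(D)): cur=D back=3 fwd=0
After 6 (back): cur=F back=2 fwd=1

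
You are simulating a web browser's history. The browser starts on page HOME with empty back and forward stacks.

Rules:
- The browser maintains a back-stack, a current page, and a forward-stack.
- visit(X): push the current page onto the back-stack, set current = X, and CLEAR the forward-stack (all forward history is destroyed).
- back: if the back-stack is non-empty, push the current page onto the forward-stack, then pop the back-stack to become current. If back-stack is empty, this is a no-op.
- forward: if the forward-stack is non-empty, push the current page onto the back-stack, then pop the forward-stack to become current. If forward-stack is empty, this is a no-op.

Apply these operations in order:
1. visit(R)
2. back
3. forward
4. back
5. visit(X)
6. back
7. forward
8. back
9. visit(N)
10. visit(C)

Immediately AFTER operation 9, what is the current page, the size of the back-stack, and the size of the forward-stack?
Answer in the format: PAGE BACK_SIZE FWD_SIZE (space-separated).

After 1 (visit(R)): cur=R back=1 fwd=0
After 2 (back): cur=HOME back=0 fwd=1
After 3 (forward): cur=R back=1 fwd=0
After 4 (back): cur=HOME back=0 fwd=1
After 5 (visit(X)): cur=X back=1 fwd=0
After 6 (back): cur=HOME back=0 fwd=1
After 7 (forward): cur=X back=1 fwd=0
After 8 (back): cur=HOME back=0 fwd=1
After 9 (visit(N)): cur=N back=1 fwd=0

N 1 0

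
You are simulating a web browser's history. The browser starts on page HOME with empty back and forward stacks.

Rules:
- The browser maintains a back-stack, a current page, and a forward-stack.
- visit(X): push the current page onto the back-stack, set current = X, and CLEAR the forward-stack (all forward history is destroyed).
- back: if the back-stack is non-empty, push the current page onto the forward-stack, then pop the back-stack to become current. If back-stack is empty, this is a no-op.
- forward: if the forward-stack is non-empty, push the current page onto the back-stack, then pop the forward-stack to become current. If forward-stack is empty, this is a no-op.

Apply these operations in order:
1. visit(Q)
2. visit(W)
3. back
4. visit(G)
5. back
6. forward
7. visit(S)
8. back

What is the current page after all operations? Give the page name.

After 1 (visit(Q)): cur=Q back=1 fwd=0
After 2 (visit(W)): cur=W back=2 fwd=0
After 3 (back): cur=Q back=1 fwd=1
After 4 (visit(G)): cur=G back=2 fwd=0
After 5 (back): cur=Q back=1 fwd=1
After 6 (forward): cur=G back=2 fwd=0
After 7 (visit(S)): cur=S back=3 fwd=0
After 8 (back): cur=G back=2 fwd=1

Answer: G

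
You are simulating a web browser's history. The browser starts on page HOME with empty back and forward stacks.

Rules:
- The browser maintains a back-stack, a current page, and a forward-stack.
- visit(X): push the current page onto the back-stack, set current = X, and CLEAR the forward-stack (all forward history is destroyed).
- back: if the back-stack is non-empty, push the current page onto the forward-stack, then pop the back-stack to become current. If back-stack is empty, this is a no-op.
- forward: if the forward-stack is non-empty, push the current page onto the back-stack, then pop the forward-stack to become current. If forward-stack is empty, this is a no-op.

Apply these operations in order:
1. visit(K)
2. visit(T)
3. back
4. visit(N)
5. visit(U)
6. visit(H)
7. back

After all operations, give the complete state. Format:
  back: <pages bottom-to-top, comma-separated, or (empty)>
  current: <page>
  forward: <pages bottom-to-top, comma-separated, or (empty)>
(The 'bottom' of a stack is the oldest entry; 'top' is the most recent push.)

After 1 (visit(K)): cur=K back=1 fwd=0
After 2 (visit(T)): cur=T back=2 fwd=0
After 3 (back): cur=K back=1 fwd=1
After 4 (visit(N)): cur=N back=2 fwd=0
After 5 (visit(U)): cur=U back=3 fwd=0
After 6 (visit(H)): cur=H back=4 fwd=0
After 7 (back): cur=U back=3 fwd=1

Answer: back: HOME,K,N
current: U
forward: H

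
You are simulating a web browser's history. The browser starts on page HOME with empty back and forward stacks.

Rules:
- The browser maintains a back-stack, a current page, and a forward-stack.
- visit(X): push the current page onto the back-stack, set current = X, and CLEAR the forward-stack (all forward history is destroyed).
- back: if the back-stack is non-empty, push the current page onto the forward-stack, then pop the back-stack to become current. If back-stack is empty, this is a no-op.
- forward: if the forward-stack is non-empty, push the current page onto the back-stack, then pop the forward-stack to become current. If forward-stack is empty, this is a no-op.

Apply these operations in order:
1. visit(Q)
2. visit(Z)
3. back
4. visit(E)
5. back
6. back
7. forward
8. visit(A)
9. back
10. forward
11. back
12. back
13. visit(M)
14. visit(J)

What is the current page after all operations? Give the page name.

After 1 (visit(Q)): cur=Q back=1 fwd=0
After 2 (visit(Z)): cur=Z back=2 fwd=0
After 3 (back): cur=Q back=1 fwd=1
After 4 (visit(E)): cur=E back=2 fwd=0
After 5 (back): cur=Q back=1 fwd=1
After 6 (back): cur=HOME back=0 fwd=2
After 7 (forward): cur=Q back=1 fwd=1
After 8 (visit(A)): cur=A back=2 fwd=0
After 9 (back): cur=Q back=1 fwd=1
After 10 (forward): cur=A back=2 fwd=0
After 11 (back): cur=Q back=1 fwd=1
After 12 (back): cur=HOME back=0 fwd=2
After 13 (visit(M)): cur=M back=1 fwd=0
After 14 (visit(J)): cur=J back=2 fwd=0

Answer: J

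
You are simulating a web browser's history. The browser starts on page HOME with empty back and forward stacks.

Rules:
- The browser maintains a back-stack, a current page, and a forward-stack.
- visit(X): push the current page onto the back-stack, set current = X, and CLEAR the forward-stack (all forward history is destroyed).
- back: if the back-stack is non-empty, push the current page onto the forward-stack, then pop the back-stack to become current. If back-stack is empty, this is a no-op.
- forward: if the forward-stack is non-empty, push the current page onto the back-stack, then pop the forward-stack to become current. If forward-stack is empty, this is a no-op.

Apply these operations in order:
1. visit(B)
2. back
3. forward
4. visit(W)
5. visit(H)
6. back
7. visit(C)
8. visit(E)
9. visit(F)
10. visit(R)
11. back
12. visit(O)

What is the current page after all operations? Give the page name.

Answer: O

Derivation:
After 1 (visit(B)): cur=B back=1 fwd=0
After 2 (back): cur=HOME back=0 fwd=1
After 3 (forward): cur=B back=1 fwd=0
After 4 (visit(W)): cur=W back=2 fwd=0
After 5 (visit(H)): cur=H back=3 fwd=0
After 6 (back): cur=W back=2 fwd=1
After 7 (visit(C)): cur=C back=3 fwd=0
After 8 (visit(E)): cur=E back=4 fwd=0
After 9 (visit(F)): cur=F back=5 fwd=0
After 10 (visit(R)): cur=R back=6 fwd=0
After 11 (back): cur=F back=5 fwd=1
After 12 (visit(O)): cur=O back=6 fwd=0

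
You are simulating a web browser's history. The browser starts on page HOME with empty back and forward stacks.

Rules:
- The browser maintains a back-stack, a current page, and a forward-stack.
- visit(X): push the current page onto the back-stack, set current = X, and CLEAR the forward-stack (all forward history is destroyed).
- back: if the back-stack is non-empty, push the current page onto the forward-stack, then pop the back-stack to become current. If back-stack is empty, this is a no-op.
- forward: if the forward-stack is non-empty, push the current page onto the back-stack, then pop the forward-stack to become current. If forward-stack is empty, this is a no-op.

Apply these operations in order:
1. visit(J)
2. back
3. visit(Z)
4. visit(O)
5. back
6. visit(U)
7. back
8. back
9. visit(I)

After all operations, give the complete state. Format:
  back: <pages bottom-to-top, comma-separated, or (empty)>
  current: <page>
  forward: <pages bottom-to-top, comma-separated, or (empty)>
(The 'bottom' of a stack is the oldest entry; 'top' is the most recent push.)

Answer: back: HOME
current: I
forward: (empty)

Derivation:
After 1 (visit(J)): cur=J back=1 fwd=0
After 2 (back): cur=HOME back=0 fwd=1
After 3 (visit(Z)): cur=Z back=1 fwd=0
After 4 (visit(O)): cur=O back=2 fwd=0
After 5 (back): cur=Z back=1 fwd=1
After 6 (visit(U)): cur=U back=2 fwd=0
After 7 (back): cur=Z back=1 fwd=1
After 8 (back): cur=HOME back=0 fwd=2
After 9 (visit(I)): cur=I back=1 fwd=0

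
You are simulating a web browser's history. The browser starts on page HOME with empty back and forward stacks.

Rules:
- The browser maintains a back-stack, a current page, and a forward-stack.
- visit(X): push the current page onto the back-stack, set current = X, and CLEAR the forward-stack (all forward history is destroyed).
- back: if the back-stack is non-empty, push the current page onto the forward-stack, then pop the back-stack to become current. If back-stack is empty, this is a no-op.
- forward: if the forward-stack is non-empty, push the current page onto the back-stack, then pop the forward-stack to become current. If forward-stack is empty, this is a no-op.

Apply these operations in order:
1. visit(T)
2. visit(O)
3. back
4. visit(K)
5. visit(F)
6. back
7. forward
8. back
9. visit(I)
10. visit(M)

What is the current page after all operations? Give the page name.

After 1 (visit(T)): cur=T back=1 fwd=0
After 2 (visit(O)): cur=O back=2 fwd=0
After 3 (back): cur=T back=1 fwd=1
After 4 (visit(K)): cur=K back=2 fwd=0
After 5 (visit(F)): cur=F back=3 fwd=0
After 6 (back): cur=K back=2 fwd=1
After 7 (forward): cur=F back=3 fwd=0
After 8 (back): cur=K back=2 fwd=1
After 9 (visit(I)): cur=I back=3 fwd=0
After 10 (visit(M)): cur=M back=4 fwd=0

Answer: M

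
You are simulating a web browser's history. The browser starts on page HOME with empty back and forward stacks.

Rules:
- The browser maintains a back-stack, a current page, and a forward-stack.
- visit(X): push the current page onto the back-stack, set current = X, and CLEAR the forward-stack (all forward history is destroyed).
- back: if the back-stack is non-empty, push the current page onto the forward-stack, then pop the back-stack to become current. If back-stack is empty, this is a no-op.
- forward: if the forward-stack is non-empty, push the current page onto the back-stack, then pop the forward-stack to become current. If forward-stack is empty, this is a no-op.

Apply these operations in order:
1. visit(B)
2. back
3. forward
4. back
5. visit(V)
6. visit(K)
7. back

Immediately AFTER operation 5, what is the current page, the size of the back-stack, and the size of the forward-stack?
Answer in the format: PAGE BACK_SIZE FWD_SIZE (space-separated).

After 1 (visit(B)): cur=B back=1 fwd=0
After 2 (back): cur=HOME back=0 fwd=1
After 3 (forward): cur=B back=1 fwd=0
After 4 (back): cur=HOME back=0 fwd=1
After 5 (visit(V)): cur=V back=1 fwd=0

V 1 0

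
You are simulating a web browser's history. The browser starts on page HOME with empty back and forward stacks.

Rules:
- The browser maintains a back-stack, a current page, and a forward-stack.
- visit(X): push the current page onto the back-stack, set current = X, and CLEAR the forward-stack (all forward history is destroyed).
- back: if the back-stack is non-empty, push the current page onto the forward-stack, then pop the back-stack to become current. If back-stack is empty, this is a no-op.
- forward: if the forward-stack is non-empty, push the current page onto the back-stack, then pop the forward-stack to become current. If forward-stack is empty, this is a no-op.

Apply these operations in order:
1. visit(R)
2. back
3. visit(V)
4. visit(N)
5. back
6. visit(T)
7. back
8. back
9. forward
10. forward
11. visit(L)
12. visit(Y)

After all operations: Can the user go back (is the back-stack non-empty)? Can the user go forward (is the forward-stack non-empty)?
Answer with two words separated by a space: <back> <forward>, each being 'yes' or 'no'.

After 1 (visit(R)): cur=R back=1 fwd=0
After 2 (back): cur=HOME back=0 fwd=1
After 3 (visit(V)): cur=V back=1 fwd=0
After 4 (visit(N)): cur=N back=2 fwd=0
After 5 (back): cur=V back=1 fwd=1
After 6 (visit(T)): cur=T back=2 fwd=0
After 7 (back): cur=V back=1 fwd=1
After 8 (back): cur=HOME back=0 fwd=2
After 9 (forward): cur=V back=1 fwd=1
After 10 (forward): cur=T back=2 fwd=0
After 11 (visit(L)): cur=L back=3 fwd=0
After 12 (visit(Y)): cur=Y back=4 fwd=0

Answer: yes no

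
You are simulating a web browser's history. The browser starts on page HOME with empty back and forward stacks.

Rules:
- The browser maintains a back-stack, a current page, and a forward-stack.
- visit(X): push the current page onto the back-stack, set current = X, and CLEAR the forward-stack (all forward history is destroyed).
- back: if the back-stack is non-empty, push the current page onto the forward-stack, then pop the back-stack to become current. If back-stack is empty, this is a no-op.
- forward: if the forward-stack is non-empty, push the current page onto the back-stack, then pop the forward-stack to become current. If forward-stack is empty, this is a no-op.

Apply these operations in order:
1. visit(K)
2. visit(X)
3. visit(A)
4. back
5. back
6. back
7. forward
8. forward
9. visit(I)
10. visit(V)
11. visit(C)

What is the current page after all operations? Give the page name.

Answer: C

Derivation:
After 1 (visit(K)): cur=K back=1 fwd=0
After 2 (visit(X)): cur=X back=2 fwd=0
After 3 (visit(A)): cur=A back=3 fwd=0
After 4 (back): cur=X back=2 fwd=1
After 5 (back): cur=K back=1 fwd=2
After 6 (back): cur=HOME back=0 fwd=3
After 7 (forward): cur=K back=1 fwd=2
After 8 (forward): cur=X back=2 fwd=1
After 9 (visit(I)): cur=I back=3 fwd=0
After 10 (visit(V)): cur=V back=4 fwd=0
After 11 (visit(C)): cur=C back=5 fwd=0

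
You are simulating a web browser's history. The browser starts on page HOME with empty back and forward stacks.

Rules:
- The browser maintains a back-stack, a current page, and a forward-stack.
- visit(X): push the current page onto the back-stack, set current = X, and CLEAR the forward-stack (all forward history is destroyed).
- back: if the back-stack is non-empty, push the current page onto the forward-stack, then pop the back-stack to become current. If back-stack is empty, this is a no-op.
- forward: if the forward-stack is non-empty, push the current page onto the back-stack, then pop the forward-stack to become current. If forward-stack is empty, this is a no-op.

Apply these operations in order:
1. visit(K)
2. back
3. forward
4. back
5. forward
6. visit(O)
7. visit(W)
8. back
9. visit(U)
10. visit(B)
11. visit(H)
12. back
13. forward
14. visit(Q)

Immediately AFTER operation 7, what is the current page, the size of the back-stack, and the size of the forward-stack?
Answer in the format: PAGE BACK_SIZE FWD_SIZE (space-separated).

After 1 (visit(K)): cur=K back=1 fwd=0
After 2 (back): cur=HOME back=0 fwd=1
After 3 (forward): cur=K back=1 fwd=0
After 4 (back): cur=HOME back=0 fwd=1
After 5 (forward): cur=K back=1 fwd=0
After 6 (visit(O)): cur=O back=2 fwd=0
After 7 (visit(W)): cur=W back=3 fwd=0

W 3 0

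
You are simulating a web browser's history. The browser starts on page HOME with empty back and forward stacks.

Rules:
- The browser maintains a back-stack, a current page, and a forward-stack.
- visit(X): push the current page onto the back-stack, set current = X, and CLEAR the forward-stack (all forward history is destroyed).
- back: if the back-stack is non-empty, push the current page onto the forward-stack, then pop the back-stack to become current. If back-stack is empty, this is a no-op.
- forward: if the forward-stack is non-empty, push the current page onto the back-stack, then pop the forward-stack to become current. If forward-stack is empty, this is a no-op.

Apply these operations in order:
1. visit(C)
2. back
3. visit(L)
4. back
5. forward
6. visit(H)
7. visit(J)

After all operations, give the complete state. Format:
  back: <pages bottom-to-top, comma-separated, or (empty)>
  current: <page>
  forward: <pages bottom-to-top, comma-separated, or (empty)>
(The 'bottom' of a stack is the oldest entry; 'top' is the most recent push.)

Answer: back: HOME,L,H
current: J
forward: (empty)

Derivation:
After 1 (visit(C)): cur=C back=1 fwd=0
After 2 (back): cur=HOME back=0 fwd=1
After 3 (visit(L)): cur=L back=1 fwd=0
After 4 (back): cur=HOME back=0 fwd=1
After 5 (forward): cur=L back=1 fwd=0
After 6 (visit(H)): cur=H back=2 fwd=0
After 7 (visit(J)): cur=J back=3 fwd=0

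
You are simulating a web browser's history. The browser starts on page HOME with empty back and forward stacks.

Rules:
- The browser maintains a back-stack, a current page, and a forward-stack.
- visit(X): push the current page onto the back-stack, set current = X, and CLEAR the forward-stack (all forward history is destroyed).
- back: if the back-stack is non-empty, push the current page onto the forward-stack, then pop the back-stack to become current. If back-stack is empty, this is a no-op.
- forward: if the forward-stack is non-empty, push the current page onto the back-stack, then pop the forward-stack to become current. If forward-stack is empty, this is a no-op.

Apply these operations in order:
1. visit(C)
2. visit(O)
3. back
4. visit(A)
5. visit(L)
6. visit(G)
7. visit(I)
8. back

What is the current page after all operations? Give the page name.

Answer: G

Derivation:
After 1 (visit(C)): cur=C back=1 fwd=0
After 2 (visit(O)): cur=O back=2 fwd=0
After 3 (back): cur=C back=1 fwd=1
After 4 (visit(A)): cur=A back=2 fwd=0
After 5 (visit(L)): cur=L back=3 fwd=0
After 6 (visit(G)): cur=G back=4 fwd=0
After 7 (visit(I)): cur=I back=5 fwd=0
After 8 (back): cur=G back=4 fwd=1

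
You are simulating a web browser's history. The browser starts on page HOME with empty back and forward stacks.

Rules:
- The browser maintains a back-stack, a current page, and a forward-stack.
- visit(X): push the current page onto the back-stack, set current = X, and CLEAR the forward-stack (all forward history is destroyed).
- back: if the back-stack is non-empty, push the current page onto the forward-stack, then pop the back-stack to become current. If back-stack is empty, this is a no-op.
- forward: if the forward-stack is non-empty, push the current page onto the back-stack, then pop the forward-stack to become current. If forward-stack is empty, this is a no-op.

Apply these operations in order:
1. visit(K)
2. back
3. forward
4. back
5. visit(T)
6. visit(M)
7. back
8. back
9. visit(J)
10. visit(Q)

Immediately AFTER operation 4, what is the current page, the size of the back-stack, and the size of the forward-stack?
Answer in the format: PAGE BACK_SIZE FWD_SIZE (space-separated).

After 1 (visit(K)): cur=K back=1 fwd=0
After 2 (back): cur=HOME back=0 fwd=1
After 3 (forward): cur=K back=1 fwd=0
After 4 (back): cur=HOME back=0 fwd=1

HOME 0 1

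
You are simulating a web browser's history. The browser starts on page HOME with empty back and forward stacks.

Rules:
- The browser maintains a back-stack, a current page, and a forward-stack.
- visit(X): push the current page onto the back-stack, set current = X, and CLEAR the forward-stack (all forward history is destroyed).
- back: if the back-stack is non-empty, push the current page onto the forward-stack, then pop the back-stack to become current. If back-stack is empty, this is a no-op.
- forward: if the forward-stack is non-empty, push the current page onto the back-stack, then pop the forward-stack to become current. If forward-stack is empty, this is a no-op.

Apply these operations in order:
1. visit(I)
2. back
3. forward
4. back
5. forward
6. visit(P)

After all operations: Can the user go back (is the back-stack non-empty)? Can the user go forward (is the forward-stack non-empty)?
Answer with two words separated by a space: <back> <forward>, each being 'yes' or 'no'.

After 1 (visit(I)): cur=I back=1 fwd=0
After 2 (back): cur=HOME back=0 fwd=1
After 3 (forward): cur=I back=1 fwd=0
After 4 (back): cur=HOME back=0 fwd=1
After 5 (forward): cur=I back=1 fwd=0
After 6 (visit(P)): cur=P back=2 fwd=0

Answer: yes no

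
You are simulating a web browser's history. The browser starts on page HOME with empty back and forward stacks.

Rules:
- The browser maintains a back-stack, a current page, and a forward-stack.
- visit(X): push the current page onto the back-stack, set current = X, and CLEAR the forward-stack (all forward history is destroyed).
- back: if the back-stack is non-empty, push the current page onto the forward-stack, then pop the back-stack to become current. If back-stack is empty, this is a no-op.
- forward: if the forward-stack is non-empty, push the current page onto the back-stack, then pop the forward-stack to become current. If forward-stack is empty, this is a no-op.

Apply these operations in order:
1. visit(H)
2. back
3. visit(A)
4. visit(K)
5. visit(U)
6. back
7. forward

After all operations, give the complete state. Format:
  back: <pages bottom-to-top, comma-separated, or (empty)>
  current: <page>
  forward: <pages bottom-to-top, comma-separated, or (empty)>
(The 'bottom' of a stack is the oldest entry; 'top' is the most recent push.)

Answer: back: HOME,A,K
current: U
forward: (empty)

Derivation:
After 1 (visit(H)): cur=H back=1 fwd=0
After 2 (back): cur=HOME back=0 fwd=1
After 3 (visit(A)): cur=A back=1 fwd=0
After 4 (visit(K)): cur=K back=2 fwd=0
After 5 (visit(U)): cur=U back=3 fwd=0
After 6 (back): cur=K back=2 fwd=1
After 7 (forward): cur=U back=3 fwd=0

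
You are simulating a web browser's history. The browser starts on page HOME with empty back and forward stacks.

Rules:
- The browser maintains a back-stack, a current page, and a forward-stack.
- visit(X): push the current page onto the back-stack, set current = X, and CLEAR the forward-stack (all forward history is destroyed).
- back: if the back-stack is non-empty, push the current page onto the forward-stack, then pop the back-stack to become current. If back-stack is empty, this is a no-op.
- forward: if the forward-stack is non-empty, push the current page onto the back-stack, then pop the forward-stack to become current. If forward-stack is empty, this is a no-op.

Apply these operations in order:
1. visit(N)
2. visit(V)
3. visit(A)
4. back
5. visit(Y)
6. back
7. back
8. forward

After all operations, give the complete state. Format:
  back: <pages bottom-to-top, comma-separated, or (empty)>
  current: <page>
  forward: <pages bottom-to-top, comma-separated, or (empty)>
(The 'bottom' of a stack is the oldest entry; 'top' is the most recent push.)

After 1 (visit(N)): cur=N back=1 fwd=0
After 2 (visit(V)): cur=V back=2 fwd=0
After 3 (visit(A)): cur=A back=3 fwd=0
After 4 (back): cur=V back=2 fwd=1
After 5 (visit(Y)): cur=Y back=3 fwd=0
After 6 (back): cur=V back=2 fwd=1
After 7 (back): cur=N back=1 fwd=2
After 8 (forward): cur=V back=2 fwd=1

Answer: back: HOME,N
current: V
forward: Y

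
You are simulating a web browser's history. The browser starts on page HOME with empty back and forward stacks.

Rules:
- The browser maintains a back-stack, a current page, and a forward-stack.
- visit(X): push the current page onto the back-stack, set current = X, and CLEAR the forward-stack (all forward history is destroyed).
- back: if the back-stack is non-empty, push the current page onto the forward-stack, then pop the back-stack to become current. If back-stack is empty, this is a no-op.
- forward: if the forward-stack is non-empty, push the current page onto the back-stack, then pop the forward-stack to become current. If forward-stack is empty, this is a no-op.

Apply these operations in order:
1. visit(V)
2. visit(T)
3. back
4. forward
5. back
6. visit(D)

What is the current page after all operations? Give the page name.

Answer: D

Derivation:
After 1 (visit(V)): cur=V back=1 fwd=0
After 2 (visit(T)): cur=T back=2 fwd=0
After 3 (back): cur=V back=1 fwd=1
After 4 (forward): cur=T back=2 fwd=0
After 5 (back): cur=V back=1 fwd=1
After 6 (visit(D)): cur=D back=2 fwd=0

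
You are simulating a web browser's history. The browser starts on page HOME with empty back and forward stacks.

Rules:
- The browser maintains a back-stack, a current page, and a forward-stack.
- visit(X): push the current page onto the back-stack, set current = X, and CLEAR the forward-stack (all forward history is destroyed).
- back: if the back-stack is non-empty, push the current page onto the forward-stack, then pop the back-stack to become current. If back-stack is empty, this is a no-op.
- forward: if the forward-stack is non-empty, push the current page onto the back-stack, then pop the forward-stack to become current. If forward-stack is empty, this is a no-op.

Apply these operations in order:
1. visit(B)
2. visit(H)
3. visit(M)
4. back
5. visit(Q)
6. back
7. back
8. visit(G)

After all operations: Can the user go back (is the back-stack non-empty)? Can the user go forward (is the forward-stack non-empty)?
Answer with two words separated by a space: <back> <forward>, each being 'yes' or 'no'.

After 1 (visit(B)): cur=B back=1 fwd=0
After 2 (visit(H)): cur=H back=2 fwd=0
After 3 (visit(M)): cur=M back=3 fwd=0
After 4 (back): cur=H back=2 fwd=1
After 5 (visit(Q)): cur=Q back=3 fwd=0
After 6 (back): cur=H back=2 fwd=1
After 7 (back): cur=B back=1 fwd=2
After 8 (visit(G)): cur=G back=2 fwd=0

Answer: yes no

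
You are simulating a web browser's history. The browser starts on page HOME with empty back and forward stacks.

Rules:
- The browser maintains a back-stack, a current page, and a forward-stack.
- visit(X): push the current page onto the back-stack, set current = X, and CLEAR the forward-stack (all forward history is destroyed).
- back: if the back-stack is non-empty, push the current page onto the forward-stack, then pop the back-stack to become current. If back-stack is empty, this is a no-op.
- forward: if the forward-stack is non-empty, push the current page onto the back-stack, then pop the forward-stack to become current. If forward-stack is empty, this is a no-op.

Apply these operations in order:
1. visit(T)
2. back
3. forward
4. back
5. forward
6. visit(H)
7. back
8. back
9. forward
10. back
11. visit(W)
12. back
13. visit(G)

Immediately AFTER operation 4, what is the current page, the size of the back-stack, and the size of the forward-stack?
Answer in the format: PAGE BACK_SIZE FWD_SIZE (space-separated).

After 1 (visit(T)): cur=T back=1 fwd=0
After 2 (back): cur=HOME back=0 fwd=1
After 3 (forward): cur=T back=1 fwd=0
After 4 (back): cur=HOME back=0 fwd=1

HOME 0 1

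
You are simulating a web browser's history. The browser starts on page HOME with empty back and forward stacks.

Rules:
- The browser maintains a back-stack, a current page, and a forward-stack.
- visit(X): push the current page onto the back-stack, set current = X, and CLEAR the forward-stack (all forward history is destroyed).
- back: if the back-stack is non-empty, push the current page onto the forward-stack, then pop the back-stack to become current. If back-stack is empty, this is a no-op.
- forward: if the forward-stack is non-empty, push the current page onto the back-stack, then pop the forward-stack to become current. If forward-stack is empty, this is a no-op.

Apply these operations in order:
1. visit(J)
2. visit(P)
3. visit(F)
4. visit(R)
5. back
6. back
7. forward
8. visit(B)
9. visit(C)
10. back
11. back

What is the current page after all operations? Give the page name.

After 1 (visit(J)): cur=J back=1 fwd=0
After 2 (visit(P)): cur=P back=2 fwd=0
After 3 (visit(F)): cur=F back=3 fwd=0
After 4 (visit(R)): cur=R back=4 fwd=0
After 5 (back): cur=F back=3 fwd=1
After 6 (back): cur=P back=2 fwd=2
After 7 (forward): cur=F back=3 fwd=1
After 8 (visit(B)): cur=B back=4 fwd=0
After 9 (visit(C)): cur=C back=5 fwd=0
After 10 (back): cur=B back=4 fwd=1
After 11 (back): cur=F back=3 fwd=2

Answer: F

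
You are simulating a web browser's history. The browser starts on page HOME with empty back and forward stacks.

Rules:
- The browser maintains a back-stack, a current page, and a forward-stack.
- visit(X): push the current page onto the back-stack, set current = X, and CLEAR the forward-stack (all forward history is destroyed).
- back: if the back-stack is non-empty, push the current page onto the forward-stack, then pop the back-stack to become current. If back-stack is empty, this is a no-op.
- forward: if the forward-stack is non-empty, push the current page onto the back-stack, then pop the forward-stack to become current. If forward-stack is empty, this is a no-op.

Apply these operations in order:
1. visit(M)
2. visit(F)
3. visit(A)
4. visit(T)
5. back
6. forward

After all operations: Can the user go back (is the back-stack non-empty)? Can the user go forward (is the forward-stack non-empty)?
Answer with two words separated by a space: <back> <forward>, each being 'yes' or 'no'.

Answer: yes no

Derivation:
After 1 (visit(M)): cur=M back=1 fwd=0
After 2 (visit(F)): cur=F back=2 fwd=0
After 3 (visit(A)): cur=A back=3 fwd=0
After 4 (visit(T)): cur=T back=4 fwd=0
After 5 (back): cur=A back=3 fwd=1
After 6 (forward): cur=T back=4 fwd=0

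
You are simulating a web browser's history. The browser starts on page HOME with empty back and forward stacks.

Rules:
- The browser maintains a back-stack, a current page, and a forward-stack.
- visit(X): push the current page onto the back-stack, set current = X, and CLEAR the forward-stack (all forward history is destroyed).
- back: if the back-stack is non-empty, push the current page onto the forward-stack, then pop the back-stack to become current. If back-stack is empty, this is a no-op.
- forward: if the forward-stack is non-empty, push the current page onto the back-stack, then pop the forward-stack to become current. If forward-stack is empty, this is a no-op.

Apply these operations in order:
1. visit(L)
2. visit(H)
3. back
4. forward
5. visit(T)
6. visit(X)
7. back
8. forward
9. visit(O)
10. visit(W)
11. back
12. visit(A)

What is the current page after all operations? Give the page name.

Answer: A

Derivation:
After 1 (visit(L)): cur=L back=1 fwd=0
After 2 (visit(H)): cur=H back=2 fwd=0
After 3 (back): cur=L back=1 fwd=1
After 4 (forward): cur=H back=2 fwd=0
After 5 (visit(T)): cur=T back=3 fwd=0
After 6 (visit(X)): cur=X back=4 fwd=0
After 7 (back): cur=T back=3 fwd=1
After 8 (forward): cur=X back=4 fwd=0
After 9 (visit(O)): cur=O back=5 fwd=0
After 10 (visit(W)): cur=W back=6 fwd=0
After 11 (back): cur=O back=5 fwd=1
After 12 (visit(A)): cur=A back=6 fwd=0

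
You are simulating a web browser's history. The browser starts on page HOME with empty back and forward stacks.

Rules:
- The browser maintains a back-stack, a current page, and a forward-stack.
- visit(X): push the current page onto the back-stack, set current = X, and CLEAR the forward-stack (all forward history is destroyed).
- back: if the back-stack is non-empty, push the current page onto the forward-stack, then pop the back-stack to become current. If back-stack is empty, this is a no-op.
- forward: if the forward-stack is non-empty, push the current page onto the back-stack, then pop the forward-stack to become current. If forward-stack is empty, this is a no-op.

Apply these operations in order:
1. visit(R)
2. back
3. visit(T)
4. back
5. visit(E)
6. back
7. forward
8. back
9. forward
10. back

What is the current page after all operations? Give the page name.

After 1 (visit(R)): cur=R back=1 fwd=0
After 2 (back): cur=HOME back=0 fwd=1
After 3 (visit(T)): cur=T back=1 fwd=0
After 4 (back): cur=HOME back=0 fwd=1
After 5 (visit(E)): cur=E back=1 fwd=0
After 6 (back): cur=HOME back=0 fwd=1
After 7 (forward): cur=E back=1 fwd=0
After 8 (back): cur=HOME back=0 fwd=1
After 9 (forward): cur=E back=1 fwd=0
After 10 (back): cur=HOME back=0 fwd=1

Answer: HOME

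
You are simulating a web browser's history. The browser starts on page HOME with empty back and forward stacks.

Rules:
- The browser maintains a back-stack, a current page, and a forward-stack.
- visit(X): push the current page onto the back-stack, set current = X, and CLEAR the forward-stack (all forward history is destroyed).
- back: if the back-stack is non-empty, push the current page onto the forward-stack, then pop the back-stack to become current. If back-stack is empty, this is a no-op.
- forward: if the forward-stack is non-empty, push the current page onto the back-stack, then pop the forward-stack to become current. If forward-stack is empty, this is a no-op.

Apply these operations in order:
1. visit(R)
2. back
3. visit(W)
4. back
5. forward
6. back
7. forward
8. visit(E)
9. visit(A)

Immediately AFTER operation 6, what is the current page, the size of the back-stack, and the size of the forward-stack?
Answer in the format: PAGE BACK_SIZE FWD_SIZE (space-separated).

After 1 (visit(R)): cur=R back=1 fwd=0
After 2 (back): cur=HOME back=0 fwd=1
After 3 (visit(W)): cur=W back=1 fwd=0
After 4 (back): cur=HOME back=0 fwd=1
After 5 (forward): cur=W back=1 fwd=0
After 6 (back): cur=HOME back=0 fwd=1

HOME 0 1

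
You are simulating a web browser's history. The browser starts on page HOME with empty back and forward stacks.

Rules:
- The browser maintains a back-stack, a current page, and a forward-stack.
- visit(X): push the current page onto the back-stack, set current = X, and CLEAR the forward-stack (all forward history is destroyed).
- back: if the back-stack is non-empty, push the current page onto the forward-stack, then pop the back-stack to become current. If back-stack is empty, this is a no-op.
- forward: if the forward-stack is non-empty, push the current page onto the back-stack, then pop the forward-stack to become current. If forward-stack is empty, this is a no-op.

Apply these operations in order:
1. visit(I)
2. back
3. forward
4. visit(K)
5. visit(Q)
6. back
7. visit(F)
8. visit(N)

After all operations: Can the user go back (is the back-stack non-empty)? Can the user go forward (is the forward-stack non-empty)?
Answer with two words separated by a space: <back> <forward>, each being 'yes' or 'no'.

After 1 (visit(I)): cur=I back=1 fwd=0
After 2 (back): cur=HOME back=0 fwd=1
After 3 (forward): cur=I back=1 fwd=0
After 4 (visit(K)): cur=K back=2 fwd=0
After 5 (visit(Q)): cur=Q back=3 fwd=0
After 6 (back): cur=K back=2 fwd=1
After 7 (visit(F)): cur=F back=3 fwd=0
After 8 (visit(N)): cur=N back=4 fwd=0

Answer: yes no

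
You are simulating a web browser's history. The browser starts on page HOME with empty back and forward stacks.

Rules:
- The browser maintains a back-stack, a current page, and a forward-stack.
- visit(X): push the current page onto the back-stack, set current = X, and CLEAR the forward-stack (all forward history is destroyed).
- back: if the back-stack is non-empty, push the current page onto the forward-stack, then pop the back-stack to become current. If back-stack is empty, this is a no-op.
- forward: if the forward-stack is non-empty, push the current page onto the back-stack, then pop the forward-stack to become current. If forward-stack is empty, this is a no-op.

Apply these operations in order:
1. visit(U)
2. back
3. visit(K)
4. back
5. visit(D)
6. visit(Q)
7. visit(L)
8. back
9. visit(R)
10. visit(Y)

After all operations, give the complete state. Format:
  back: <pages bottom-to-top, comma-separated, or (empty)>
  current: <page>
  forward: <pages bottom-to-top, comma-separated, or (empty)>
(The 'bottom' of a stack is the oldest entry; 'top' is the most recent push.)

Answer: back: HOME,D,Q,R
current: Y
forward: (empty)

Derivation:
After 1 (visit(U)): cur=U back=1 fwd=0
After 2 (back): cur=HOME back=0 fwd=1
After 3 (visit(K)): cur=K back=1 fwd=0
After 4 (back): cur=HOME back=0 fwd=1
After 5 (visit(D)): cur=D back=1 fwd=0
After 6 (visit(Q)): cur=Q back=2 fwd=0
After 7 (visit(L)): cur=L back=3 fwd=0
After 8 (back): cur=Q back=2 fwd=1
After 9 (visit(R)): cur=R back=3 fwd=0
After 10 (visit(Y)): cur=Y back=4 fwd=0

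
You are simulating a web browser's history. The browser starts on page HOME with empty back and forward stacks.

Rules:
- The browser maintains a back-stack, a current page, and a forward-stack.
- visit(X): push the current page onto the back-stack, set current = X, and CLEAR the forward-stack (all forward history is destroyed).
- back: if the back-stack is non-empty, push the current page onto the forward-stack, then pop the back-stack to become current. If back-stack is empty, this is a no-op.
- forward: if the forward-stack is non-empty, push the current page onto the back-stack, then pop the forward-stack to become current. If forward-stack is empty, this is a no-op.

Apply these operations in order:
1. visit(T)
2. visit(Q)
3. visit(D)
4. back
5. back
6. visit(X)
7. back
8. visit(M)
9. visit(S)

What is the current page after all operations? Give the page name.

Answer: S

Derivation:
After 1 (visit(T)): cur=T back=1 fwd=0
After 2 (visit(Q)): cur=Q back=2 fwd=0
After 3 (visit(D)): cur=D back=3 fwd=0
After 4 (back): cur=Q back=2 fwd=1
After 5 (back): cur=T back=1 fwd=2
After 6 (visit(X)): cur=X back=2 fwd=0
After 7 (back): cur=T back=1 fwd=1
After 8 (visit(M)): cur=M back=2 fwd=0
After 9 (visit(S)): cur=S back=3 fwd=0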